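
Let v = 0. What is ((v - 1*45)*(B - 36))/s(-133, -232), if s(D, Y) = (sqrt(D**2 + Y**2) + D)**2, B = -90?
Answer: 5670/(133 - sqrt(71513))**2 ≈ 0.31381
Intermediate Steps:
s(D, Y) = (D + sqrt(D**2 + Y**2))**2
((v - 1*45)*(B - 36))/s(-133, -232) = ((0 - 1*45)*(-90 - 36))/((-133 + sqrt((-133)**2 + (-232)**2))**2) = ((0 - 45)*(-126))/((-133 + sqrt(17689 + 53824))**2) = (-45*(-126))/((-133 + sqrt(71513))**2) = 5670/(-133 + sqrt(71513))**2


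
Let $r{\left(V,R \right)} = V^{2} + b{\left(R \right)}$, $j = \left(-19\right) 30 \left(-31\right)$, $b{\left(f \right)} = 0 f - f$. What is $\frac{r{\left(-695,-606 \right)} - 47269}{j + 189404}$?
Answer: $\frac{218181}{103537} \approx 2.1073$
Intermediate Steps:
$b{\left(f \right)} = - f$ ($b{\left(f \right)} = 0 - f = - f$)
$j = 17670$ ($j = \left(-570\right) \left(-31\right) = 17670$)
$r{\left(V,R \right)} = V^{2} - R$
$\frac{r{\left(-695,-606 \right)} - 47269}{j + 189404} = \frac{\left(\left(-695\right)^{2} - -606\right) - 47269}{17670 + 189404} = \frac{\left(483025 + 606\right) - 47269}{207074} = \left(483631 - 47269\right) \frac{1}{207074} = 436362 \cdot \frac{1}{207074} = \frac{218181}{103537}$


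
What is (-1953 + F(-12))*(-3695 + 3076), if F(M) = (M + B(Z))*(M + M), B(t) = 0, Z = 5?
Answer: 1030635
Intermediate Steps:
F(M) = 2*M² (F(M) = (M + 0)*(M + M) = M*(2*M) = 2*M²)
(-1953 + F(-12))*(-3695 + 3076) = (-1953 + 2*(-12)²)*(-3695 + 3076) = (-1953 + 2*144)*(-619) = (-1953 + 288)*(-619) = -1665*(-619) = 1030635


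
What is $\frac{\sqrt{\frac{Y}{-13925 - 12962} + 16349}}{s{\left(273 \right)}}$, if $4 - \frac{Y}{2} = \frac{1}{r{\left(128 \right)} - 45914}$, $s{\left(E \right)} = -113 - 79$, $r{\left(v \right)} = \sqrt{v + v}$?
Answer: $- \frac{\sqrt{6224484820784348248522}}{118469714496} \approx -0.66595$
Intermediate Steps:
$r{\left(v \right)} = \sqrt{2} \sqrt{v}$ ($r{\left(v \right)} = \sqrt{2 v} = \sqrt{2} \sqrt{v}$)
$s{\left(E \right)} = -192$
$Y = \frac{183593}{22949}$ ($Y = 8 - \frac{2}{\sqrt{2} \sqrt{128} - 45914} = 8 - \frac{2}{\sqrt{2} \cdot 8 \sqrt{2} - 45914} = 8 - \frac{2}{16 - 45914} = 8 - \frac{2}{-45898} = 8 - - \frac{1}{22949} = 8 + \frac{1}{22949} = \frac{183593}{22949} \approx 8.0$)
$\frac{\sqrt{\frac{Y}{-13925 - 12962} + 16349}}{s{\left(273 \right)}} = \frac{\sqrt{\frac{183593}{22949 \left(-13925 - 12962\right)} + 16349}}{-192} = \sqrt{\frac{183593}{22949 \left(-26887\right)} + 16349} \left(- \frac{1}{192}\right) = \sqrt{\frac{183593}{22949} \left(- \frac{1}{26887}\right) + 16349} \left(- \frac{1}{192}\right) = \sqrt{- \frac{183593}{617029763} + 16349} \left(- \frac{1}{192}\right) = \sqrt{\frac{10087819411694}{617029763}} \left(- \frac{1}{192}\right) = \frac{\sqrt{6224484820784348248522}}{617029763} \left(- \frac{1}{192}\right) = - \frac{\sqrt{6224484820784348248522}}{118469714496}$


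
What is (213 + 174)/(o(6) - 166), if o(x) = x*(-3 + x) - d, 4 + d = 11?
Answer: -387/155 ≈ -2.4968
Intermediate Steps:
d = 7 (d = -4 + 11 = 7)
o(x) = -7 + x*(-3 + x) (o(x) = x*(-3 + x) - 1*7 = x*(-3 + x) - 7 = -7 + x*(-3 + x))
(213 + 174)/(o(6) - 166) = (213 + 174)/((-7 + 6² - 3*6) - 166) = 387/((-7 + 36 - 18) - 166) = 387/(11 - 166) = 387/(-155) = 387*(-1/155) = -387/155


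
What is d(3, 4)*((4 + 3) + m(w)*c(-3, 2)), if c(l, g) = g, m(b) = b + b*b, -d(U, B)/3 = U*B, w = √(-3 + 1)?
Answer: -108 - 72*I*√2 ≈ -108.0 - 101.82*I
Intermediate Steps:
w = I*√2 (w = √(-2) = I*√2 ≈ 1.4142*I)
d(U, B) = -3*B*U (d(U, B) = -3*U*B = -3*B*U)
m(b) = b + b²
d(3, 4)*((4 + 3) + m(w)*c(-3, 2)) = (-3*4*3)*((4 + 3) + ((I*√2)*(1 + I*√2))*2) = -36*(7 + (I*√2*(1 + I*√2))*2) = -36*(7 + 2*I*√2*(1 + I*√2)) = -252 - 72*I*√2*(1 + I*√2)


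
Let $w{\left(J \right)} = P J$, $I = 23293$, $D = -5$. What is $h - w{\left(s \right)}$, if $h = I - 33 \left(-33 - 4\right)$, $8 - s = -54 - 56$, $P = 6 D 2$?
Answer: $31594$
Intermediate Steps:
$P = -60$ ($P = 6 \left(-5\right) 2 = \left(-30\right) 2 = -60$)
$s = 118$ ($s = 8 - \left(-54 - 56\right) = 8 - -110 = 8 + 110 = 118$)
$w{\left(J \right)} = - 60 J$
$h = 24514$ ($h = 23293 - 33 \left(-33 - 4\right) = 23293 - 33 \left(-37\right) = 23293 - -1221 = 23293 + 1221 = 24514$)
$h - w{\left(s \right)} = 24514 - \left(-60\right) 118 = 24514 - -7080 = 24514 + 7080 = 31594$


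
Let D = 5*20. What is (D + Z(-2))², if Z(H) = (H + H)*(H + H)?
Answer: 13456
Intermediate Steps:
Z(H) = 4*H² (Z(H) = (2*H)*(2*H) = 4*H²)
D = 100
(D + Z(-2))² = (100 + 4*(-2)²)² = (100 + 4*4)² = (100 + 16)² = 116² = 13456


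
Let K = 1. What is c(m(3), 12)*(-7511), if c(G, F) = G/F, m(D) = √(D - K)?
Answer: -7511*√2/12 ≈ -885.18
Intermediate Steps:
m(D) = √(-1 + D) (m(D) = √(D - 1*1) = √(D - 1) = √(-1 + D))
c(m(3), 12)*(-7511) = (√(-1 + 3)/12)*(-7511) = (√2*(1/12))*(-7511) = (√2/12)*(-7511) = -7511*√2/12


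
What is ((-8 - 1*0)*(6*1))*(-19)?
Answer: 912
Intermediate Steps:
((-8 - 1*0)*(6*1))*(-19) = ((-8 + 0)*6)*(-19) = -8*6*(-19) = -48*(-19) = 912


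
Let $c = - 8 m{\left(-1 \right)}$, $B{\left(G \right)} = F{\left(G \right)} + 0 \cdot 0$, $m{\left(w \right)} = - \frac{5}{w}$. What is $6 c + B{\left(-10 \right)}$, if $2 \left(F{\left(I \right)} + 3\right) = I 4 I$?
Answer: $-43$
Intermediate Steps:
$F{\left(I \right)} = -3 + 2 I^{2}$ ($F{\left(I \right)} = -3 + \frac{I 4 I}{2} = -3 + \frac{4 I I}{2} = -3 + \frac{4 I^{2}}{2} = -3 + 2 I^{2}$)
$B{\left(G \right)} = -3 + 2 G^{2}$ ($B{\left(G \right)} = \left(-3 + 2 G^{2}\right) + 0 \cdot 0 = \left(-3 + 2 G^{2}\right) + 0 = -3 + 2 G^{2}$)
$c = -40$ ($c = - 8 \left(- \frac{5}{-1}\right) = - 8 \left(\left(-5\right) \left(-1\right)\right) = \left(-8\right) 5 = -40$)
$6 c + B{\left(-10 \right)} = 6 \left(-40\right) - \left(3 - 2 \left(-10\right)^{2}\right) = -240 + \left(-3 + 2 \cdot 100\right) = -240 + \left(-3 + 200\right) = -240 + 197 = -43$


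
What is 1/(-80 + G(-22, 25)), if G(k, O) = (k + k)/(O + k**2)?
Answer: -509/40764 ≈ -0.012487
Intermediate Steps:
G(k, O) = 2*k/(O + k**2) (G(k, O) = (2*k)/(O + k**2) = 2*k/(O + k**2))
1/(-80 + G(-22, 25)) = 1/(-80 + 2*(-22)/(25 + (-22)**2)) = 1/(-80 + 2*(-22)/(25 + 484)) = 1/(-80 + 2*(-22)/509) = 1/(-80 + 2*(-22)*(1/509)) = 1/(-80 - 44/509) = 1/(-40764/509) = -509/40764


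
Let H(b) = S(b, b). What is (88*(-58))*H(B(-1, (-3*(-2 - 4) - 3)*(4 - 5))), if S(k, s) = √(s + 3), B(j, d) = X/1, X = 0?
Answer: -5104*√3 ≈ -8840.4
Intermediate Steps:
B(j, d) = 0 (B(j, d) = 0/1 = 0*1 = 0)
S(k, s) = √(3 + s)
H(b) = √(3 + b)
(88*(-58))*H(B(-1, (-3*(-2 - 4) - 3)*(4 - 5))) = (88*(-58))*√(3 + 0) = -5104*√3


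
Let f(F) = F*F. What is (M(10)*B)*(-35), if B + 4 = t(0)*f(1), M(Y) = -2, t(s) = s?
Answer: -280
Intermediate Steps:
f(F) = F**2
B = -4 (B = -4 + 0*1**2 = -4 + 0*1 = -4 + 0 = -4)
(M(10)*B)*(-35) = -2*(-4)*(-35) = 8*(-35) = -280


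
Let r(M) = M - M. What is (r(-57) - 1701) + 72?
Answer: -1629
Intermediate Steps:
r(M) = 0
(r(-57) - 1701) + 72 = (0 - 1701) + 72 = -1701 + 72 = -1629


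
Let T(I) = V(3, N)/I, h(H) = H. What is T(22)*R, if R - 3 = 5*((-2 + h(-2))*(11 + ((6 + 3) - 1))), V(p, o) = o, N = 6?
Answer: -1131/11 ≈ -102.82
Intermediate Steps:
T(I) = 6/I
R = -377 (R = 3 + 5*((-2 - 2)*(11 + ((6 + 3) - 1))) = 3 + 5*(-4*(11 + (9 - 1))) = 3 + 5*(-4*(11 + 8)) = 3 + 5*(-4*19) = 3 + 5*(-76) = 3 - 380 = -377)
T(22)*R = (6/22)*(-377) = (6*(1/22))*(-377) = (3/11)*(-377) = -1131/11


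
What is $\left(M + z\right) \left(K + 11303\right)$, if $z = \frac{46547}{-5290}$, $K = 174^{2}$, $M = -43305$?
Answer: $- \frac{9526996145263}{5290} \approx -1.8009 \cdot 10^{9}$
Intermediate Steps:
$K = 30276$
$z = - \frac{46547}{5290}$ ($z = 46547 \left(- \frac{1}{5290}\right) = - \frac{46547}{5290} \approx -8.7991$)
$\left(M + z\right) \left(K + 11303\right) = \left(-43305 - \frac{46547}{5290}\right) \left(30276 + 11303\right) = \left(- \frac{229129997}{5290}\right) 41579 = - \frac{9526996145263}{5290}$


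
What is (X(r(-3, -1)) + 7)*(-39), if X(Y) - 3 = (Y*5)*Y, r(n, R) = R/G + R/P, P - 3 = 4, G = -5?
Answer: -95706/245 ≈ -390.64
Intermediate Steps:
P = 7 (P = 3 + 4 = 7)
r(n, R) = -2*R/35 (r(n, R) = R/(-5) + R/7 = R*(-1/5) + R*(1/7) = -R/5 + R/7 = -2*R/35)
X(Y) = 3 + 5*Y**2 (X(Y) = 3 + (Y*5)*Y = 3 + (5*Y)*Y = 3 + 5*Y**2)
(X(r(-3, -1)) + 7)*(-39) = ((3 + 5*(-2/35*(-1))**2) + 7)*(-39) = ((3 + 5*(2/35)**2) + 7)*(-39) = ((3 + 5*(4/1225)) + 7)*(-39) = ((3 + 4/245) + 7)*(-39) = (739/245 + 7)*(-39) = (2454/245)*(-39) = -95706/245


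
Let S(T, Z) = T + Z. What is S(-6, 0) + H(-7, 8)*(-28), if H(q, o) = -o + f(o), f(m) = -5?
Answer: 358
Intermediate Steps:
H(q, o) = -5 - o (H(q, o) = -o - 5 = -5 - o)
S(-6, 0) + H(-7, 8)*(-28) = (-6 + 0) + (-5 - 1*8)*(-28) = -6 + (-5 - 8)*(-28) = -6 - 13*(-28) = -6 + 364 = 358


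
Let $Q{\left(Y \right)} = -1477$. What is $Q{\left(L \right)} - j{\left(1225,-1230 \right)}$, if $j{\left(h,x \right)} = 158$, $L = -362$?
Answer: $-1635$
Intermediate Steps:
$Q{\left(L \right)} - j{\left(1225,-1230 \right)} = -1477 - 158 = -1635$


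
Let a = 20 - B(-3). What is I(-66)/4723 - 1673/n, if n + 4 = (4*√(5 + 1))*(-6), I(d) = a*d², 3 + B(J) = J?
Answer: 89498581/4061780 + 5019*√6/430 ≈ 50.625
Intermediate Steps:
B(J) = -3 + J
a = 26 (a = 20 - (-3 - 3) = 20 - 1*(-6) = 20 + 6 = 26)
I(d) = 26*d²
n = -4 - 24*√6 (n = -4 + (4*√(5 + 1))*(-6) = -4 + (4*√6)*(-6) = -4 - 24*√6 ≈ -62.788)
I(-66)/4723 - 1673/n = (26*(-66)²)/4723 - 1673/(-4 - 24*√6) = (26*4356)*(1/4723) - 1673/(-4 - 24*√6) = 113256*(1/4723) - 1673/(-4 - 24*√6) = 113256/4723 - 1673/(-4 - 24*√6)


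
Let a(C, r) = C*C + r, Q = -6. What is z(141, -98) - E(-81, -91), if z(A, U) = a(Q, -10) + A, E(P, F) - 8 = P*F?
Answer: -7212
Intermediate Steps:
E(P, F) = 8 + F*P (E(P, F) = 8 + P*F = 8 + F*P)
a(C, r) = r + C² (a(C, r) = C² + r = r + C²)
z(A, U) = 26 + A (z(A, U) = (-10 + (-6)²) + A = (-10 + 36) + A = 26 + A)
z(141, -98) - E(-81, -91) = (26 + 141) - (8 - 91*(-81)) = 167 - (8 + 7371) = 167 - 1*7379 = 167 - 7379 = -7212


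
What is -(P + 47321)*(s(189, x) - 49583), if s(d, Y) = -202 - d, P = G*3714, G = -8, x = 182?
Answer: 879992166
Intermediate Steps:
P = -29712 (P = -8*3714 = -29712)
-(P + 47321)*(s(189, x) - 49583) = -(-29712 + 47321)*((-202 - 1*189) - 49583) = -17609*((-202 - 189) - 49583) = -17609*(-391 - 49583) = -17609*(-49974) = -1*(-879992166) = 879992166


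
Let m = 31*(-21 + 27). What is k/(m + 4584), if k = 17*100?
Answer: 170/477 ≈ 0.35639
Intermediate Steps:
k = 1700
m = 186 (m = 31*6 = 186)
k/(m + 4584) = 1700/(186 + 4584) = 1700/4770 = 1700*(1/4770) = 170/477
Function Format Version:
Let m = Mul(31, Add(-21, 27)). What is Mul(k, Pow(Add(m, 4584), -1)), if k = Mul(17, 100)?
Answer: Rational(170, 477) ≈ 0.35639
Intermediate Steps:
k = 1700
m = 186 (m = Mul(31, 6) = 186)
Mul(k, Pow(Add(m, 4584), -1)) = Mul(1700, Pow(Add(186, 4584), -1)) = Mul(1700, Pow(4770, -1)) = Mul(1700, Rational(1, 4770)) = Rational(170, 477)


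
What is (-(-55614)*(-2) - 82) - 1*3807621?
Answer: -3918931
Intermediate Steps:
(-(-55614)*(-2) - 82) - 1*3807621 = (-806*138 - 82) - 3807621 = (-111228 - 82) - 3807621 = -111310 - 3807621 = -3918931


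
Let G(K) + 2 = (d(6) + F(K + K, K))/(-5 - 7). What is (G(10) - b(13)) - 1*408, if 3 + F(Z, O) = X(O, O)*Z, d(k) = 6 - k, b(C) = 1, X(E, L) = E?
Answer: -5129/12 ≈ -427.42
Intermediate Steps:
F(Z, O) = -3 + O*Z
G(K) = -7/4 - K²/6 (G(K) = -2 + ((6 - 1*6) + (-3 + K*(K + K)))/(-5 - 7) = -2 + ((6 - 6) + (-3 + K*(2*K)))/(-12) = -2 + (0 + (-3 + 2*K²))*(-1/12) = -2 + (-3 + 2*K²)*(-1/12) = -2 + (¼ - K²/6) = -7/4 - K²/6)
(G(10) - b(13)) - 1*408 = ((-7/4 - ⅙*10²) - 1*1) - 1*408 = ((-7/4 - ⅙*100) - 1) - 408 = ((-7/4 - 50/3) - 1) - 408 = (-221/12 - 1) - 408 = -233/12 - 408 = -5129/12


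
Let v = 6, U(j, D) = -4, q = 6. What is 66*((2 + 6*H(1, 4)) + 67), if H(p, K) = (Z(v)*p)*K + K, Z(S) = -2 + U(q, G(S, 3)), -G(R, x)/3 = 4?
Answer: -3366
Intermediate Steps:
G(R, x) = -12 (G(R, x) = -3*4 = -12)
Z(S) = -6 (Z(S) = -2 - 4 = -6)
H(p, K) = K - 6*K*p (H(p, K) = (-6*p)*K + K = -6*K*p + K = K - 6*K*p)
66*((2 + 6*H(1, 4)) + 67) = 66*((2 + 6*(4*(1 - 6*1))) + 67) = 66*((2 + 6*(4*(1 - 6))) + 67) = 66*((2 + 6*(4*(-5))) + 67) = 66*((2 + 6*(-20)) + 67) = 66*((2 - 120) + 67) = 66*(-118 + 67) = 66*(-51) = -3366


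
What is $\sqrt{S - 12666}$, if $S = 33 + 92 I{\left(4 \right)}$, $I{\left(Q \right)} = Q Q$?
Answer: $i \sqrt{11161} \approx 105.65 i$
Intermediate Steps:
$I{\left(Q \right)} = Q^{2}$
$S = 1505$ ($S = 33 + 92 \cdot 4^{2} = 33 + 92 \cdot 16 = 33 + 1472 = 1505$)
$\sqrt{S - 12666} = \sqrt{1505 - 12666} = \sqrt{-11161} = i \sqrt{11161}$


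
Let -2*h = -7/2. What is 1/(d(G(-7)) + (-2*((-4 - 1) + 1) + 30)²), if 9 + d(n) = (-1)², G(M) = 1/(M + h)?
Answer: 1/1436 ≈ 0.00069638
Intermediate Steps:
h = 7/4 (h = -(-7)/(2*2) = -½*(-7/2) = 7/4 ≈ 1.7500)
G(M) = 1/(7/4 + M) (G(M) = 1/(M + 7/4) = 1/(7/4 + M))
d(n) = -8 (d(n) = -9 + (-1)² = -9 + 1 = -8)
1/(d(G(-7)) + (-2*((-4 - 1) + 1) + 30)²) = 1/(-8 + (-2*((-4 - 1) + 1) + 30)²) = 1/(-8 + (-2*(-5 + 1) + 30)²) = 1/(-8 + (-2*(-4) + 30)²) = 1/(-8 + (8 + 30)²) = 1/(-8 + 38²) = 1/(-8 + 1444) = 1/1436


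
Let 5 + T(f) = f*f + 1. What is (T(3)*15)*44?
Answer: 3300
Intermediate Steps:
T(f) = -4 + f**2 (T(f) = -5 + (f*f + 1) = -5 + (f**2 + 1) = -5 + (1 + f**2) = -4 + f**2)
(T(3)*15)*44 = ((-4 + 3**2)*15)*44 = ((-4 + 9)*15)*44 = (5*15)*44 = 75*44 = 3300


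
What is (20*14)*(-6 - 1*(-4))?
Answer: -560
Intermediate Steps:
(20*14)*(-6 - 1*(-4)) = 280*(-6 + 4) = 280*(-2) = -560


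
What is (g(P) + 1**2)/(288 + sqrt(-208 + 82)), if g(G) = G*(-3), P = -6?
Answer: 304/4615 - 19*I*sqrt(14)/27690 ≈ 0.065872 - 0.0025674*I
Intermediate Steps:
g(G) = -3*G
(g(P) + 1**2)/(288 + sqrt(-208 + 82)) = (-3*(-6) + 1**2)/(288 + sqrt(-208 + 82)) = (18 + 1)/(288 + sqrt(-126)) = 19/(288 + 3*I*sqrt(14))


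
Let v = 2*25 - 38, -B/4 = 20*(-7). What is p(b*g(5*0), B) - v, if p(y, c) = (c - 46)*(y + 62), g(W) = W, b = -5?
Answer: 31856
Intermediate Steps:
B = 560 (B = -80*(-7) = -4*(-140) = 560)
v = 12 (v = 50 - 38 = 12)
p(y, c) = (-46 + c)*(62 + y)
p(b*g(5*0), B) - v = (-2852 - (-230)*5*0 + 62*560 + 560*(-25*0)) - 1*12 = (-2852 - (-230)*0 + 34720 + 560*(-5*0)) - 12 = (-2852 - 46*0 + 34720 + 560*0) - 12 = (-2852 + 0 + 34720 + 0) - 12 = 31868 - 12 = 31856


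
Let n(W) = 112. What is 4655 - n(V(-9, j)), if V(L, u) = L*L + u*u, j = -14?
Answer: 4543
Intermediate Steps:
V(L, u) = L² + u²
4655 - n(V(-9, j)) = 4655 - 1*112 = 4655 - 112 = 4543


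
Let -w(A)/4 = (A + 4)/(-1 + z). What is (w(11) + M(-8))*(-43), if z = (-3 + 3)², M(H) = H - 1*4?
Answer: -2064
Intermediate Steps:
M(H) = -4 + H (M(H) = H - 4 = -4 + H)
z = 0 (z = 0² = 0)
w(A) = 16 + 4*A (w(A) = -4*(A + 4)/(-1 + 0) = -4*(4 + A)/(-1) = -4*(4 + A)*(-1) = -4*(-4 - A) = 16 + 4*A)
(w(11) + M(-8))*(-43) = ((16 + 4*11) + (-4 - 8))*(-43) = ((16 + 44) - 12)*(-43) = (60 - 12)*(-43) = 48*(-43) = -2064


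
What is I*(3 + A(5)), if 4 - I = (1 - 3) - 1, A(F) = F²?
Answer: 196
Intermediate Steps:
I = 7 (I = 4 - ((1 - 3) - 1) = 4 - (-2 - 1) = 4 - 1*(-3) = 4 + 3 = 7)
I*(3 + A(5)) = 7*(3 + 5²) = 7*(3 + 25) = 7*28 = 196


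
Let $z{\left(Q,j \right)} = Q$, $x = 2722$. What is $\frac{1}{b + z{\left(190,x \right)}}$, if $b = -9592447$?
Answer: $- \frac{1}{9592257} \approx -1.0425 \cdot 10^{-7}$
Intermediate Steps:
$\frac{1}{b + z{\left(190,x \right)}} = \frac{1}{-9592447 + 190} = \frac{1}{-9592257} = - \frac{1}{9592257}$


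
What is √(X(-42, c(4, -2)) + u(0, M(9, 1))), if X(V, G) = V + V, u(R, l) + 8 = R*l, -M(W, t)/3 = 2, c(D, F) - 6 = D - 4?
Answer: 2*I*√23 ≈ 9.5917*I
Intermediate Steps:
c(D, F) = 2 + D (c(D, F) = 6 + (D - 4) = 6 + (-4 + D) = 2 + D)
M(W, t) = -6 (M(W, t) = -3*2 = -6)
u(R, l) = -8 + R*l
X(V, G) = 2*V
√(X(-42, c(4, -2)) + u(0, M(9, 1))) = √(2*(-42) + (-8 + 0*(-6))) = √(-84 + (-8 + 0)) = √(-84 - 8) = √(-92) = 2*I*√23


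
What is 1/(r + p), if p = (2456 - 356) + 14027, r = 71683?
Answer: 1/87810 ≈ 1.1388e-5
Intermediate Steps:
p = 16127 (p = 2100 + 14027 = 16127)
1/(r + p) = 1/(71683 + 16127) = 1/87810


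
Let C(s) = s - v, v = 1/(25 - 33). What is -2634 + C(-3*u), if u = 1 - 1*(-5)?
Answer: -21215/8 ≈ -2651.9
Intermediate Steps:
u = 6 (u = 1 + 5 = 6)
v = -⅛ (v = 1/(-8) = -⅛ ≈ -0.12500)
C(s) = ⅛ + s (C(s) = s - 1*(-⅛) = s + ⅛ = ⅛ + s)
-2634 + C(-3*u) = -2634 + (⅛ - 3*6) = -2634 + (⅛ - 18) = -2634 - 143/8 = -21215/8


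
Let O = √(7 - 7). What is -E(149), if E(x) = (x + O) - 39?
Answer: -110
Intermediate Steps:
O = 0 (O = √0 = 0)
E(x) = -39 + x (E(x) = (x + 0) - 39 = x - 39 = -39 + x)
-E(149) = -(-39 + 149) = -1*110 = -110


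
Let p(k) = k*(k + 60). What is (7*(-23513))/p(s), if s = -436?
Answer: -164591/163936 ≈ -1.0040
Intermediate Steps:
p(k) = k*(60 + k)
(7*(-23513))/p(s) = (7*(-23513))/((-436*(60 - 436))) = -164591/((-436*(-376))) = -164591/163936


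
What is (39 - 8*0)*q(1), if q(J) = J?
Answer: 39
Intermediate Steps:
(39 - 8*0)*q(1) = (39 - 8*0)*1 = (39 + 0)*1 = 39*1 = 39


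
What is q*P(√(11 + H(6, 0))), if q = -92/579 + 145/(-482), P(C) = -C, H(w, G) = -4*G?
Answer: 128299*√11/279078 ≈ 1.5247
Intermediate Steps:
q = -128299/279078 (q = -92*1/579 + 145*(-1/482) = -92/579 - 145/482 = -128299/279078 ≈ -0.45972)
q*P(√(11 + H(6, 0))) = -(-128299)*√(11 - 4*0)/279078 = -(-128299)*√(11 + 0)/279078 = -(-128299)*√11/279078 = 128299*√11/279078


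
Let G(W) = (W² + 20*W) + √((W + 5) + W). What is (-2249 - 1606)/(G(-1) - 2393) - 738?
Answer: -1428064866/1939247 + 1285*√3/1939247 ≈ -736.40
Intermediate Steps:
G(W) = W² + √(5 + 2*W) + 20*W (G(W) = (W² + 20*W) + √((5 + W) + W) = (W² + 20*W) + √(5 + 2*W) = W² + √(5 + 2*W) + 20*W)
(-2249 - 1606)/(G(-1) - 2393) - 738 = (-2249 - 1606)/(((-1)² + √(5 + 2*(-1)) + 20*(-1)) - 2393) - 738 = -3855/((1 + √(5 - 2) - 20) - 2393) - 738 = -3855/((1 + √3 - 20) - 2393) - 738 = -3855/((-19 + √3) - 2393) - 738 = -3855/(-2412 + √3) - 738 = -738 - 3855/(-2412 + √3)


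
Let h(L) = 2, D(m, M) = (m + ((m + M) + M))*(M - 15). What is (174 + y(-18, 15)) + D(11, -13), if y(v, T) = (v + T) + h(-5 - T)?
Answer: 285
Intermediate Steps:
D(m, M) = (-15 + M)*(2*M + 2*m) (D(m, M) = (m + ((M + m) + M))*(-15 + M) = (m + (m + 2*M))*(-15 + M) = (2*M + 2*m)*(-15 + M) = (-15 + M)*(2*M + 2*m))
y(v, T) = 2 + T + v (y(v, T) = (v + T) + 2 = (T + v) + 2 = 2 + T + v)
(174 + y(-18, 15)) + D(11, -13) = (174 + (2 + 15 - 18)) + (-30*(-13) - 30*11 + 2*(-13)² + 2*(-13)*11) = (174 - 1) + (390 - 330 + 2*169 - 286) = 173 + (390 - 330 + 338 - 286) = 173 + 112 = 285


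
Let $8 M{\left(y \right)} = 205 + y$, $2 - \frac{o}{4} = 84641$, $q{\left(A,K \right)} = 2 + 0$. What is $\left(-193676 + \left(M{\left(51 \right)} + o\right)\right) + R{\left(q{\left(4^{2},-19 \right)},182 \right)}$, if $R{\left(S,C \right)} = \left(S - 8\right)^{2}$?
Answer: $-532164$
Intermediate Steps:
$q{\left(A,K \right)} = 2$
$R{\left(S,C \right)} = \left(-8 + S\right)^{2}$
$o = -338556$ ($o = 8 - 338564 = -338556$)
$M{\left(y \right)} = \frac{205}{8} + \frac{y}{8}$ ($M{\left(y \right)} = \frac{205 + y}{8} = \frac{205}{8} + \frac{y}{8}$)
$\left(-193676 + \left(M{\left(51 \right)} + o\right)\right) + R{\left(q{\left(4^{2},-19 \right)},182 \right)} = \left(-193676 + \left(\left(\frac{205}{8} + \frac{1}{8} \cdot 51\right) - 338556\right)\right) + \left(-8 + 2\right)^{2} = \left(-193676 + \left(\left(\frac{205}{8} + \frac{51}{8}\right) - 338556\right)\right) + \left(-6\right)^{2} = \left(-193676 + \left(32 - 338556\right)\right) + 36 = \left(-193676 - 338524\right) + 36 = -532200 + 36 = -532164$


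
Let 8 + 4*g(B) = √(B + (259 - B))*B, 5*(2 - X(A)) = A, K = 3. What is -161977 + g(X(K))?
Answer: -161979 + 7*√259/20 ≈ -1.6197e+5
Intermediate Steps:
X(A) = 2 - A/5
g(B) = -2 + B*√259/4 (g(B) = -2 + (√(B + (259 - B))*B)/4 = -2 + (√259*B)/4 = -2 + (B*√259)/4 = -2 + B*√259/4)
-161977 + g(X(K)) = -161977 + (-2 + (2 - ⅕*3)*√259/4) = -161977 + (-2 + (2 - ⅗)*√259/4) = -161977 + (-2 + (¼)*(7/5)*√259) = -161977 + (-2 + 7*√259/20) = -161979 + 7*√259/20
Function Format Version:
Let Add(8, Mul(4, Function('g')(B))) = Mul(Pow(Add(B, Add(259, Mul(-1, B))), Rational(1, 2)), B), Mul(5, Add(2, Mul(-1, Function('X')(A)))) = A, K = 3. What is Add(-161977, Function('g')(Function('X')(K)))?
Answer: Add(-161979, Mul(Rational(7, 20), Pow(259, Rational(1, 2)))) ≈ -1.6197e+5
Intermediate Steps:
Function('X')(A) = Add(2, Mul(Rational(-1, 5), A))
Function('g')(B) = Add(-2, Mul(Rational(1, 4), B, Pow(259, Rational(1, 2)))) (Function('g')(B) = Add(-2, Mul(Rational(1, 4), Mul(Pow(Add(B, Add(259, Mul(-1, B))), Rational(1, 2)), B))) = Add(-2, Mul(Rational(1, 4), Mul(Pow(259, Rational(1, 2)), B))) = Add(-2, Mul(Rational(1, 4), Mul(B, Pow(259, Rational(1, 2))))) = Add(-2, Mul(Rational(1, 4), B, Pow(259, Rational(1, 2)))))
Add(-161977, Function('g')(Function('X')(K))) = Add(-161977, Add(-2, Mul(Rational(1, 4), Add(2, Mul(Rational(-1, 5), 3)), Pow(259, Rational(1, 2))))) = Add(-161977, Add(-2, Mul(Rational(1, 4), Add(2, Rational(-3, 5)), Pow(259, Rational(1, 2))))) = Add(-161977, Add(-2, Mul(Rational(1, 4), Rational(7, 5), Pow(259, Rational(1, 2))))) = Add(-161977, Add(-2, Mul(Rational(7, 20), Pow(259, Rational(1, 2))))) = Add(-161979, Mul(Rational(7, 20), Pow(259, Rational(1, 2))))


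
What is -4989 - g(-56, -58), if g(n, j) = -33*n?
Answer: -6837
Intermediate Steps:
-4989 - g(-56, -58) = -4989 - (-33)*(-56) = -4989 - 1*1848 = -4989 - 1848 = -6837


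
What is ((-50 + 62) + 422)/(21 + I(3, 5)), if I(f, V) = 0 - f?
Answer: 217/9 ≈ 24.111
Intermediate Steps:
I(f, V) = -f
((-50 + 62) + 422)/(21 + I(3, 5)) = ((-50 + 62) + 422)/(21 - 1*3) = (12 + 422)/(21 - 3) = 434/18 = 434*(1/18) = 217/9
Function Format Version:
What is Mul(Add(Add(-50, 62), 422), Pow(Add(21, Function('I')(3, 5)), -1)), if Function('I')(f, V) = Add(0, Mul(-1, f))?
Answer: Rational(217, 9) ≈ 24.111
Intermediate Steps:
Function('I')(f, V) = Mul(-1, f)
Mul(Add(Add(-50, 62), 422), Pow(Add(21, Function('I')(3, 5)), -1)) = Mul(Add(Add(-50, 62), 422), Pow(Add(21, Mul(-1, 3)), -1)) = Mul(Add(12, 422), Pow(Add(21, -3), -1)) = Mul(434, Pow(18, -1)) = Mul(434, Rational(1, 18)) = Rational(217, 9)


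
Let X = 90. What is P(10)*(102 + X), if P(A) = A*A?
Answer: 19200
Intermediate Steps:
P(A) = A²
P(10)*(102 + X) = 10²*(102 + 90) = 100*192 = 19200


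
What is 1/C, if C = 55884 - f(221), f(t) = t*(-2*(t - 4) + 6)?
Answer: 1/150472 ≈ 6.6458e-6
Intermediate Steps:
f(t) = t*(14 - 2*t) (f(t) = t*(-2*(-4 + t) + 6) = t*((8 - 2*t) + 6) = t*(14 - 2*t))
C = 150472 (C = 55884 - 2*221*(7 - 1*221) = 55884 - 2*221*(7 - 221) = 55884 - 2*221*(-214) = 55884 - 1*(-94588) = 55884 + 94588 = 150472)
1/C = 1/150472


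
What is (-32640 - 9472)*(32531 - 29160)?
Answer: -141959552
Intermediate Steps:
(-32640 - 9472)*(32531 - 29160) = -42112*3371 = -141959552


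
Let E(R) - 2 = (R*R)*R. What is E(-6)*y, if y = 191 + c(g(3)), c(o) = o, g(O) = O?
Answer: -41516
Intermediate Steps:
y = 194 (y = 191 + 3 = 194)
E(R) = 2 + R**3 (E(R) = 2 + (R*R)*R = 2 + R**2*R = 2 + R**3)
E(-6)*y = (2 + (-6)**3)*194 = (2 - 216)*194 = -214*194 = -41516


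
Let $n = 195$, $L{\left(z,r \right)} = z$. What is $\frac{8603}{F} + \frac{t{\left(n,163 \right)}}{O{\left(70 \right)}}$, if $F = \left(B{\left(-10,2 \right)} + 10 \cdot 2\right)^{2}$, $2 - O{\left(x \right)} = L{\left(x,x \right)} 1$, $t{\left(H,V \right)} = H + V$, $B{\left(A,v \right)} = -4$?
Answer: $\frac{123339}{4352} \approx 28.341$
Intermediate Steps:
$O{\left(x \right)} = 2 - x$ ($O{\left(x \right)} = 2 - x 1 = 2 - x$)
$F = 256$ ($F = \left(-4 + 10 \cdot 2\right)^{2} = \left(-4 + 20\right)^{2} = 16^{2} = 256$)
$\frac{8603}{F} + \frac{t{\left(n,163 \right)}}{O{\left(70 \right)}} = \frac{8603}{256} + \frac{195 + 163}{2 - 70} = 8603 \cdot \frac{1}{256} + \frac{358}{2 - 70} = \frac{8603}{256} + \frac{358}{-68} = \frac{8603}{256} + 358 \left(- \frac{1}{68}\right) = \frac{8603}{256} - \frac{179}{34} = \frac{123339}{4352}$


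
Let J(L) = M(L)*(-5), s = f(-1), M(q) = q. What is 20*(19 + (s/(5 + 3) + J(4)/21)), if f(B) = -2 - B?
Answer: 15055/42 ≈ 358.45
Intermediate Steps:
s = -1 (s = -2 - 1*(-1) = -2 + 1 = -1)
J(L) = -5*L (J(L) = L*(-5) = -5*L)
20*(19 + (s/(5 + 3) + J(4)/21)) = 20*(19 + (-1/(5 + 3) - 5*4/21)) = 20*(19 + (-1/8 - 20*1/21)) = 20*(19 + (-1*⅛ - 20/21)) = 20*(19 + (-⅛ - 20/21)) = 20*(19 - 181/168) = 20*(3011/168) = 15055/42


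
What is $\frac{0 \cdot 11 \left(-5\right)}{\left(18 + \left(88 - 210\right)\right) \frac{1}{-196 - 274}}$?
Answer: $0$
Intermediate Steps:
$\frac{0 \cdot 11 \left(-5\right)}{\left(18 + \left(88 - 210\right)\right) \frac{1}{-196 - 274}} = \frac{0 \left(-5\right)}{\left(18 - 122\right) \frac{1}{-470}} = \frac{0}{\left(-104\right) \left(- \frac{1}{470}\right)} = \frac{0}{\frac{52}{235}} = 0 \cdot \frac{235}{52} = 0$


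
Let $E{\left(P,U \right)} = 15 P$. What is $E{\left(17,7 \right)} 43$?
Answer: $10965$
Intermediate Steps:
$E{\left(17,7 \right)} 43 = 15 \cdot 17 \cdot 43 = 255 \cdot 43 = 10965$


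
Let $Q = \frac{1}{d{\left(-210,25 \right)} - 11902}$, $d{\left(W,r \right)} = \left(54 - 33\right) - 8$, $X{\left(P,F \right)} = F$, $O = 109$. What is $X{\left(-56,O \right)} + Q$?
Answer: $\frac{1295900}{11889} \approx 109.0$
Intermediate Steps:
$d{\left(W,r \right)} = 13$ ($d{\left(W,r \right)} = \left(54 - 33\right) - 8 = 21 - 8 = 13$)
$Q = - \frac{1}{11889}$ ($Q = \frac{1}{13 - 11902} = \frac{1}{-11889} = - \frac{1}{11889} \approx -8.4111 \cdot 10^{-5}$)
$X{\left(-56,O \right)} + Q = 109 - \frac{1}{11889} = \frac{1295900}{11889}$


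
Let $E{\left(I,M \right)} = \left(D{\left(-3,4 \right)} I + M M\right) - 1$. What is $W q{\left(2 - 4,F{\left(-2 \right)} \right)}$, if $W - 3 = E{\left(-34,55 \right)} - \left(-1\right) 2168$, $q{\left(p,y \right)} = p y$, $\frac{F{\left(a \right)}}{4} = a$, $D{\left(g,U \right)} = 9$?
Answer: $78224$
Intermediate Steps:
$F{\left(a \right)} = 4 a$
$E{\left(I,M \right)} = -1 + M^{2} + 9 I$ ($E{\left(I,M \right)} = \left(9 I + M M\right) - 1 = \left(9 I + M^{2}\right) - 1 = \left(M^{2} + 9 I\right) - 1 = -1 + M^{2} + 9 I$)
$W = 4889$ ($W = 3 + \left(\left(-1 + 55^{2} + 9 \left(-34\right)\right) - \left(-1\right) 2168\right) = 3 - -4886 = 3 + \left(2718 + 2168\right) = 3 + 4886 = 4889$)
$W q{\left(2 - 4,F{\left(-2 \right)} \right)} = 4889 \left(2 - 4\right) 4 \left(-2\right) = 4889 \left(2 - 4\right) \left(-8\right) = 4889 \left(\left(-2\right) \left(-8\right)\right) = 4889 \cdot 16 = 78224$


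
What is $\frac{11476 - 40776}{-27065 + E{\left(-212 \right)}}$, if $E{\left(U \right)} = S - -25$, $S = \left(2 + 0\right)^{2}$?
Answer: $\frac{7325}{6759} \approx 1.0837$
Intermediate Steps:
$S = 4$ ($S = 2^{2} = 4$)
$E{\left(U \right)} = 29$ ($E{\left(U \right)} = 4 - -25 = 4 + 25 = 29$)
$\frac{11476 - 40776}{-27065 + E{\left(-212 \right)}} = \frac{11476 - 40776}{-27065 + 29} = - \frac{29300}{-27036} = \left(-29300\right) \left(- \frac{1}{27036}\right) = \frac{7325}{6759}$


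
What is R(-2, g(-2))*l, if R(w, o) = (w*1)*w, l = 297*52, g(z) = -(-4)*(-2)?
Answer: 61776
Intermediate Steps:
g(z) = -8 (g(z) = -1*8 = -8)
l = 15444
R(w, o) = w² (R(w, o) = w*w = w²)
R(-2, g(-2))*l = (-2)²*15444 = 4*15444 = 61776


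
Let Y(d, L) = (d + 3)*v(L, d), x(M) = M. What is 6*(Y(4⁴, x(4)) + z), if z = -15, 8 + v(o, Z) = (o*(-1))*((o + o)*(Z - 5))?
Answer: -12494250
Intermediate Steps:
v(o, Z) = -8 - 2*o²*(-5 + Z) (v(o, Z) = -8 + (o*(-1))*((o + o)*(Z - 5)) = -8 + (-o)*((2*o)*(-5 + Z)) = -8 + (-o)*(2*o*(-5 + Z)) = -8 - 2*o²*(-5 + Z))
Y(d, L) = (3 + d)*(-8 + 10*L² - 2*d*L²) (Y(d, L) = (d + 3)*(-8 + 10*L² - 2*d*L²) = (3 + d)*(-8 + 10*L² - 2*d*L²))
6*(Y(4⁴, x(4)) + z) = 6*(-2*(3 + 4⁴)*(4 - 5*4² + 4⁴*4²) - 15) = 6*(-2*(3 + 256)*(4 - 5*16 + 256*16) - 15) = 6*(-2*259*(4 - 80 + 4096) - 15) = 6*(-2*259*4020 - 15) = 6*(-2082360 - 15) = 6*(-2082375) = -12494250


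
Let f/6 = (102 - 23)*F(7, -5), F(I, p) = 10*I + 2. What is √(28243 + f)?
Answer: √62371 ≈ 249.74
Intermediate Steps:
F(I, p) = 2 + 10*I
f = 34128 (f = 6*((102 - 23)*(2 + 10*7)) = 6*(79*(2 + 70)) = 6*(79*72) = 6*5688 = 34128)
√(28243 + f) = √(28243 + 34128) = √62371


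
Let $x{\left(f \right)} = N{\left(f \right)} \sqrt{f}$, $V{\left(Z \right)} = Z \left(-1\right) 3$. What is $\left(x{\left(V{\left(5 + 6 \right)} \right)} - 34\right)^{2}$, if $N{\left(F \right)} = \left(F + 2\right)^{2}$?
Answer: $\left(34 - 961 i \sqrt{33}\right)^{2} \approx -3.0475 \cdot 10^{7} - 3.754 \cdot 10^{5} i$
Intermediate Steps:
$N{\left(F \right)} = \left(2 + F\right)^{2}$
$V{\left(Z \right)} = - 3 Z$ ($V{\left(Z \right)} = - Z 3 = - 3 Z$)
$x{\left(f \right)} = \sqrt{f} \left(2 + f\right)^{2}$ ($x{\left(f \right)} = \left(2 + f\right)^{2} \sqrt{f} = \sqrt{f} \left(2 + f\right)^{2}$)
$\left(x{\left(V{\left(5 + 6 \right)} \right)} - 34\right)^{2} = \left(\sqrt{- 3 \left(5 + 6\right)} \left(2 - 3 \left(5 + 6\right)\right)^{2} - 34\right)^{2} = \left(\sqrt{\left(-3\right) 11} \left(2 - 33\right)^{2} - 34\right)^{2} = \left(\sqrt{-33} \left(2 - 33\right)^{2} - 34\right)^{2} = \left(i \sqrt{33} \left(-31\right)^{2} - 34\right)^{2} = \left(i \sqrt{33} \cdot 961 - 34\right)^{2} = \left(961 i \sqrt{33} - 34\right)^{2} = \left(-34 + 961 i \sqrt{33}\right)^{2}$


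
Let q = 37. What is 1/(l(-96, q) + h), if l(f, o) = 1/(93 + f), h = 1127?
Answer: 3/3380 ≈ 0.00088757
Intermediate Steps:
1/(l(-96, q) + h) = 1/(1/(93 - 96) + 1127) = 1/(1/(-3) + 1127) = 1/(-⅓ + 1127) = 1/(3380/3) = 3/3380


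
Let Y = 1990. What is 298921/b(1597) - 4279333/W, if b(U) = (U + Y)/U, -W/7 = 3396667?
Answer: 11350446391583424/85286911703 ≈ 1.3309e+5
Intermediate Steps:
W = -23776669 (W = -7*3396667 = -23776669)
b(U) = (1990 + U)/U (b(U) = (U + 1990)/U = (1990 + U)/U)
298921/b(1597) - 4279333/W = 298921/(((1990 + 1597)/1597)) - 4279333/(-23776669) = 298921/(((1/1597)*3587)) - 4279333*(-1/23776669) = 298921/(3587/1597) + 4279333/23776669 = 298921*(1597/3587) + 4279333/23776669 = 477376837/3587 + 4279333/23776669 = 11350446391583424/85286911703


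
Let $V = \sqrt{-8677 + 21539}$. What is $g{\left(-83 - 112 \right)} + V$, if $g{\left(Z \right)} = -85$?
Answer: $-85 + \sqrt{12862} \approx 28.411$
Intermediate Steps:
$V = \sqrt{12862} \approx 113.41$
$g{\left(-83 - 112 \right)} + V = -85 + \sqrt{12862}$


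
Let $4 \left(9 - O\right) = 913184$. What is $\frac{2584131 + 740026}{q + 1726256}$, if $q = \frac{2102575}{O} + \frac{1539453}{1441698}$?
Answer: $\frac{364683193743567394}{189381422686970039} \approx 1.9257$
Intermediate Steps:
$O = -228287$ ($O = 9 - 228296 = -228287$)
$q = - \frac{893280355113}{109706970442}$ ($q = \frac{2102575}{-228287} + \frac{1539453}{1441698} = 2102575 \left(- \frac{1}{228287}\right) + 1539453 \cdot \frac{1}{1441698} = - \frac{2102575}{228287} + \frac{513151}{480566} = - \frac{893280355113}{109706970442} \approx -8.1424$)
$\frac{2584131 + 740026}{q + 1726256} = \frac{2584131 + 740026}{- \frac{893280355113}{109706970442} + 1726256} = \frac{3324157}{\frac{189381422686970039}{109706970442}} = 3324157 \cdot \frac{109706970442}{189381422686970039} = \frac{364683193743567394}{189381422686970039}$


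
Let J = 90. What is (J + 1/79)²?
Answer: 50566321/6241 ≈ 8102.3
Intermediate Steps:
(J + 1/79)² = (90 + 1/79)² = (7111/79)² = 50566321/6241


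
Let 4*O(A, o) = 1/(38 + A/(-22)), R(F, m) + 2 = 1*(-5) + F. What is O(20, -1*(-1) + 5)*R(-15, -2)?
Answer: -121/816 ≈ -0.14828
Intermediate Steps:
R(F, m) = -7 + F (R(F, m) = -2 + (1*(-5) + F) = -2 + (-5 + F) = -7 + F)
O(A, o) = 1/(4*(38 - A/22)) (O(A, o) = 1/(4*(38 + A/(-22))) = 1/(4*(38 + A*(-1/22))) = 1/(4*(38 - A/22)))
O(20, -1*(-1) + 5)*R(-15, -2) = (-11/(-1672 + 2*20))*(-7 - 15) = -11/(-1672 + 40)*(-22) = -11/(-1632)*(-22) = -11*(-1/1632)*(-22) = (11/1632)*(-22) = -121/816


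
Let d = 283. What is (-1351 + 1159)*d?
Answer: -54336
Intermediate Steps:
(-1351 + 1159)*d = (-1351 + 1159)*283 = -192*283 = -54336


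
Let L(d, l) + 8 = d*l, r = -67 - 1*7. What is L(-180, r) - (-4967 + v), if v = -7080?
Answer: 25359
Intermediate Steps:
r = -74 (r = -67 - 7 = -74)
L(d, l) = -8 + d*l
L(-180, r) - (-4967 + v) = (-8 - 180*(-74)) - (-4967 - 7080) = (-8 + 13320) - 1*(-12047) = 13312 + 12047 = 25359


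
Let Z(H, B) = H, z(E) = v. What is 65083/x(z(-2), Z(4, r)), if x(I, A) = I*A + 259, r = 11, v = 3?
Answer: 65083/271 ≈ 240.16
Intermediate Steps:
z(E) = 3
x(I, A) = 259 + A*I (x(I, A) = A*I + 259 = 259 + A*I)
65083/x(z(-2), Z(4, r)) = 65083/(259 + 4*3) = 65083/(259 + 12) = 65083/271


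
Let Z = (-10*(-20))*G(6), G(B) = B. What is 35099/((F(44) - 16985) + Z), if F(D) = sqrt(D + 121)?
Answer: -10073413/4530292 - 35099*sqrt(165)/249166060 ≈ -2.2254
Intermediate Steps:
Z = 1200 (Z = -10*(-20)*6 = 200*6 = 1200)
F(D) = sqrt(121 + D)
35099/((F(44) - 16985) + Z) = 35099/((sqrt(121 + 44) - 16985) + 1200) = 35099/((sqrt(165) - 16985) + 1200) = 35099/((-16985 + sqrt(165)) + 1200) = 35099/(-15785 + sqrt(165))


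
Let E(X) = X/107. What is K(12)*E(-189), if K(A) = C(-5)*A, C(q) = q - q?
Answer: 0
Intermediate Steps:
C(q) = 0
E(X) = X/107 (E(X) = X*(1/107) = X/107)
K(A) = 0 (K(A) = 0*A = 0)
K(12)*E(-189) = 0*((1/107)*(-189)) = 0*(-189/107) = 0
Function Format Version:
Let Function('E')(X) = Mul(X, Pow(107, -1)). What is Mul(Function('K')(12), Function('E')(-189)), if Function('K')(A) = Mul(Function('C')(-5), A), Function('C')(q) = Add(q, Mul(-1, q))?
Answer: 0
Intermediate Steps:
Function('C')(q) = 0
Function('E')(X) = Mul(Rational(1, 107), X) (Function('E')(X) = Mul(X, Rational(1, 107)) = Mul(Rational(1, 107), X))
Function('K')(A) = 0 (Function('K')(A) = Mul(0, A) = 0)
Mul(Function('K')(12), Function('E')(-189)) = Mul(0, Mul(Rational(1, 107), -189)) = Mul(0, Rational(-189, 107)) = 0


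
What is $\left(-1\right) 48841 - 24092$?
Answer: $-72933$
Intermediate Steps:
$\left(-1\right) 48841 - 24092 = -48841 - 24092 = -72933$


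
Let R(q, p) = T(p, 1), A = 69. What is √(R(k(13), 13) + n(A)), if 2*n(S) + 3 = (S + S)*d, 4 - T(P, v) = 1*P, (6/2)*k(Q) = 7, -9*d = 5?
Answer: I*√1758/6 ≈ 6.9881*I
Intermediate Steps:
d = -5/9 (d = -⅑*5 = -5/9 ≈ -0.55556)
k(Q) = 7/3 (k(Q) = (⅓)*7 = 7/3)
T(P, v) = 4 - P
n(S) = -3/2 - 5*S/9 (n(S) = -3/2 + ((S + S)*(-5/9))/2 = -3/2 + ((2*S)*(-5/9))/2 = -3/2 + (-10*S/9)/2 = -3/2 - 5*S/9)
R(q, p) = 4 - p
√(R(k(13), 13) + n(A)) = √((4 - 1*13) + (-3/2 - 5/9*69)) = √((4 - 13) + (-3/2 - 115/3)) = √(-9 - 239/6) = √(-293/6) = I*√1758/6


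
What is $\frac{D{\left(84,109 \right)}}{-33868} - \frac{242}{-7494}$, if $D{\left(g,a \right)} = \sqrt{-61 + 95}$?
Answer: $\frac{121}{3747} - \frac{\sqrt{34}}{33868} \approx 0.03212$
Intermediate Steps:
$D{\left(g,a \right)} = \sqrt{34}$
$\frac{D{\left(84,109 \right)}}{-33868} - \frac{242}{-7494} = \frac{\sqrt{34}}{-33868} - \frac{242}{-7494} = \sqrt{34} \left(- \frac{1}{33868}\right) - - \frac{121}{3747} = - \frac{\sqrt{34}}{33868} + \frac{121}{3747} = \frac{121}{3747} - \frac{\sqrt{34}}{33868}$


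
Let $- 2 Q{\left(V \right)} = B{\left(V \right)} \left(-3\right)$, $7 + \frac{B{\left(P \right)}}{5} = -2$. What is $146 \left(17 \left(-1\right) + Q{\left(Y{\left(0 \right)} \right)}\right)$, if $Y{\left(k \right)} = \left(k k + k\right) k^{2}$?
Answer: $-12337$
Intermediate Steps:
$B{\left(P \right)} = -45$ ($B{\left(P \right)} = -35 + 5 \left(-2\right) = -35 - 10 = -45$)
$Y{\left(k \right)} = k^{2} \left(k + k^{2}\right)$ ($Y{\left(k \right)} = \left(k^{2} + k\right) k^{2} = \left(k + k^{2}\right) k^{2} = k^{2} \left(k + k^{2}\right)$)
$Q{\left(V \right)} = - \frac{135}{2}$ ($Q{\left(V \right)} = - \frac{\left(-45\right) \left(-3\right)}{2} = \left(- \frac{1}{2}\right) 135 = - \frac{135}{2}$)
$146 \left(17 \left(-1\right) + Q{\left(Y{\left(0 \right)} \right)}\right) = 146 \left(17 \left(-1\right) - \frac{135}{2}\right) = 146 \left(-17 - \frac{135}{2}\right) = 146 \left(- \frac{169}{2}\right) = -12337$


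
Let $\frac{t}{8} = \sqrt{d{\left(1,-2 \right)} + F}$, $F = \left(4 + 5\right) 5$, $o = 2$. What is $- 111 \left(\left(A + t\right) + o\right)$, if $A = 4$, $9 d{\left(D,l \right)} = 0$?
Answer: $-666 - 2664 \sqrt{5} \approx -6622.9$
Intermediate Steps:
$d{\left(D,l \right)} = 0$ ($d{\left(D,l \right)} = \frac{1}{9} \cdot 0 = 0$)
$F = 45$ ($F = 9 \cdot 5 = 45$)
$t = 24 \sqrt{5}$ ($t = 8 \sqrt{0 + 45} = 8 \sqrt{45} = 8 \cdot 3 \sqrt{5} = 24 \sqrt{5} \approx 53.666$)
$- 111 \left(\left(A + t\right) + o\right) = - 111 \left(\left(4 + 24 \sqrt{5}\right) + 2\right) = - 111 \left(6 + 24 \sqrt{5}\right) = -666 - 2664 \sqrt{5}$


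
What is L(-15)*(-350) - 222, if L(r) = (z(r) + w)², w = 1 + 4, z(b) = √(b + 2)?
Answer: -4422 - 3500*I*√13 ≈ -4422.0 - 12619.0*I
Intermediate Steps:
z(b) = √(2 + b)
w = 5
L(r) = (5 + √(2 + r))² (L(r) = (√(2 + r) + 5)² = (5 + √(2 + r))²)
L(-15)*(-350) - 222 = (5 + √(2 - 15))²*(-350) - 222 = (5 + √(-13))²*(-350) - 222 = (5 + I*√13)²*(-350) - 222 = -350*(5 + I*√13)² - 222 = -222 - 350*(5 + I*√13)²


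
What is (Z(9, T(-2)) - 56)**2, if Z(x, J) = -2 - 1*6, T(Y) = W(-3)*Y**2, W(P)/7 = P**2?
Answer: 4096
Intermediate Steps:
W(P) = 7*P**2
T(Y) = 63*Y**2 (T(Y) = (7*(-3)**2)*Y**2 = (7*9)*Y**2 = 63*Y**2)
Z(x, J) = -8 (Z(x, J) = -2 - 6 = -8)
(Z(9, T(-2)) - 56)**2 = (-8 - 56)**2 = (-64)**2 = 4096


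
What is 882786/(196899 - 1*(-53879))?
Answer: 441393/125389 ≈ 3.5202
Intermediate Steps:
882786/(196899 - 1*(-53879)) = 882786/(196899 + 53879) = 882786/250778 = 882786*(1/250778) = 441393/125389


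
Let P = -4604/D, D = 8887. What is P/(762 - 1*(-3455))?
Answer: -4604/37476479 ≈ -0.00012285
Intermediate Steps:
P = -4604/8887 ≈ -0.51806
P/(762 - 1*(-3455)) = -4604/(8887*(762 - 1*(-3455))) = -4604/(8887*(762 + 3455)) = -4604/8887/4217 = -4604/8887*1/4217 = -4604/37476479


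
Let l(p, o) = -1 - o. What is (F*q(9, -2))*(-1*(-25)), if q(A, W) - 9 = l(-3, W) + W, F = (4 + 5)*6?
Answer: 10800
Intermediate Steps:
F = 54 (F = 9*6 = 54)
q(A, W) = 8 (q(A, W) = 9 + ((-1 - W) + W) = 9 - 1 = 8)
(F*q(9, -2))*(-1*(-25)) = (54*8)*(-1*(-25)) = 432*25 = 10800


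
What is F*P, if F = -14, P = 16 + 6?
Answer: -308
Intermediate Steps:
P = 22
F*P = -14*22 = -308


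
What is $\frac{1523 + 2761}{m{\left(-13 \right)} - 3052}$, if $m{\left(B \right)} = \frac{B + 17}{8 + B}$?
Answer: $- \frac{595}{424} \approx -1.4033$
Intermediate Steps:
$m{\left(B \right)} = \frac{17 + B}{8 + B}$
$\frac{1523 + 2761}{m{\left(-13 \right)} - 3052} = \frac{1523 + 2761}{\frac{17 - 13}{8 - 13} - 3052} = \frac{4284}{\frac{1}{-5} \cdot 4 - 3052} = \frac{4284}{\left(- \frac{1}{5}\right) 4 - 3052} = \frac{4284}{- \frac{4}{5} - 3052} = \frac{4284}{- \frac{15264}{5}} = 4284 \left(- \frac{5}{15264}\right) = - \frac{595}{424}$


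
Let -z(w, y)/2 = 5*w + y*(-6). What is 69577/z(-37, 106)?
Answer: 69577/1642 ≈ 42.373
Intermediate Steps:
z(w, y) = -10*w + 12*y (z(w, y) = -2*(5*w + y*(-6)) = -2*(5*w - 6*y) = -2*(-6*y + 5*w) = -10*w + 12*y)
69577/z(-37, 106) = 69577/(-10*(-37) + 12*106) = 69577/(370 + 1272) = 69577/1642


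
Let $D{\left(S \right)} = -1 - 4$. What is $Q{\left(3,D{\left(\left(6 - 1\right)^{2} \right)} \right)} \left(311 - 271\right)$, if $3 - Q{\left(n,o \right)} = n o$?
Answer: $720$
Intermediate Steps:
$D{\left(S \right)} = -5$ ($D{\left(S \right)} = -1 - 4 = -5$)
$Q{\left(n,o \right)} = 3 - n o$
$Q{\left(3,D{\left(\left(6 - 1\right)^{2} \right)} \right)} \left(311 - 271\right) = \left(3 - 3 \left(-5\right)\right) \left(311 - 271\right) = \left(3 + 15\right) 40 = 18 \cdot 40 = 720$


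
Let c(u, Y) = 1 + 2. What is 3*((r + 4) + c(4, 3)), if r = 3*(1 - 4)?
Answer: -6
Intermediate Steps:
c(u, Y) = 3
r = -9 (r = 3*(-3) = -9)
3*((r + 4) + c(4, 3)) = 3*((-9 + 4) + 3) = 3*(-5 + 3) = 3*(-2) = -6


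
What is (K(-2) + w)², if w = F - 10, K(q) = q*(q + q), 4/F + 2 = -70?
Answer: 1369/324 ≈ 4.2253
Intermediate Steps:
F = -1/18 (F = 4/(-2 - 70) = 4/(-72) = 4*(-1/72) = -1/18 ≈ -0.055556)
K(q) = 2*q² (K(q) = q*(2*q) = 2*q²)
w = -181/18 (w = -1/18 - 10 = -181/18 ≈ -10.056)
(K(-2) + w)² = (2*(-2)² - 181/18)² = (2*4 - 181/18)² = (8 - 181/18)² = (-37/18)² = 1369/324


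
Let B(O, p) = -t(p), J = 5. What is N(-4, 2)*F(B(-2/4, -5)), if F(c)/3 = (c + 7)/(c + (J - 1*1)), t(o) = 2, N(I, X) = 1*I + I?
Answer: -60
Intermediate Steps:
N(I, X) = 2*I (N(I, X) = I + I = 2*I)
B(O, p) = -2 (B(O, p) = -1*2 = -2)
F(c) = 3*(7 + c)/(4 + c) (F(c) = 3*((c + 7)/(c + (5 - 1*1))) = 3*((7 + c)/(c + (5 - 1))) = 3*((7 + c)/(c + 4)) = 3*((7 + c)/(4 + c)) = 3*(7 + c)/(4 + c))
N(-4, 2)*F(B(-2/4, -5)) = (2*(-4))*(3*(7 - 2)/(4 - 2)) = -24*5/2 = -8*15/2 = -60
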